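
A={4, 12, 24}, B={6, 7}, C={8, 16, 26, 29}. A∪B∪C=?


A ∪ B = {4, 6, 7, 12, 24}
(A ∪ B) ∪ C = {4, 6, 7, 8, 12, 16, 24, 26, 29}

A ∪ B ∪ C = {4, 6, 7, 8, 12, 16, 24, 26, 29}


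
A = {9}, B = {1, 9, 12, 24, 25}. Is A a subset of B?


A ⊆ B means every element of A is in B.
All elements of A are in B.
So A ⊆ B.

Yes, A ⊆ B


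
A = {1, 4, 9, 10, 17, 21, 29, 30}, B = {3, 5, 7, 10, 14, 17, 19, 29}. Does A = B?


Two sets are equal iff they have exactly the same elements.
A = {1, 4, 9, 10, 17, 21, 29, 30}
B = {3, 5, 7, 10, 14, 17, 19, 29}
Differences: {1, 3, 4, 5, 7, 9, 14, 19, 21, 30}
A ≠ B

No, A ≠ B


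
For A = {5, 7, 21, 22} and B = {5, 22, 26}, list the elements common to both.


A ∩ B = elements in both A and B
A = {5, 7, 21, 22}
B = {5, 22, 26}
A ∩ B = {5, 22}

A ∩ B = {5, 22}


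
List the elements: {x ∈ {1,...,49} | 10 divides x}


Checking each candidate:
Condition: multiples of 10 in {1,...,49}
Result = {10, 20, 30, 40}

{10, 20, 30, 40}


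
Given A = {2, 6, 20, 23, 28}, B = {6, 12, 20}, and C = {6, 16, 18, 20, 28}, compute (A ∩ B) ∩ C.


A ∩ B = {6, 20}
(A ∩ B) ∩ C = {6, 20}

A ∩ B ∩ C = {6, 20}


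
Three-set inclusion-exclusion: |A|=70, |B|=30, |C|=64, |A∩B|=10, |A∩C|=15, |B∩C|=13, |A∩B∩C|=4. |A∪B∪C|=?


|A∪B∪C| = |A|+|B|+|C| - |A∩B|-|A∩C|-|B∩C| + |A∩B∩C|
= 70+30+64 - 10-15-13 + 4
= 164 - 38 + 4
= 130

|A ∪ B ∪ C| = 130


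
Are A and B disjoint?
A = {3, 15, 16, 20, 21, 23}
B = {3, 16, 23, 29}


Disjoint means A ∩ B = ∅.
A ∩ B = {3, 16, 23}
A ∩ B ≠ ∅, so A and B are NOT disjoint.

No, A and B are not disjoint (A ∩ B = {3, 16, 23})


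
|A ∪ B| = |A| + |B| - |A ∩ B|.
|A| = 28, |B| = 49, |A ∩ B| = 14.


|A ∪ B| = |A| + |B| - |A ∩ B|
= 28 + 49 - 14
= 63

|A ∪ B| = 63


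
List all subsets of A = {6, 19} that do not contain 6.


A subset of A that omits 6 is a subset of A \ {6}, so there are 2^(n-1) = 2^1 = 2 of them.
Subsets excluding 6: ∅, {19}

Subsets excluding 6 (2 total): ∅, {19}


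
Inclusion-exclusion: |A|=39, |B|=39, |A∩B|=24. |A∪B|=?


|A ∪ B| = |A| + |B| - |A ∩ B|
= 39 + 39 - 24
= 54

|A ∪ B| = 54


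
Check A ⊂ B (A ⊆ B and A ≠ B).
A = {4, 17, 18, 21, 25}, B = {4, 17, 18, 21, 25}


A ⊂ B requires: A ⊆ B AND A ≠ B.
A ⊆ B? Yes
A = B? Yes
A = B, so A is not a PROPER subset.

No, A is not a proper subset of B


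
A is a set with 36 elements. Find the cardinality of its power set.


Number of subsets = 2^n
= 2^36
= 68719476736

|P(A)| = 68719476736


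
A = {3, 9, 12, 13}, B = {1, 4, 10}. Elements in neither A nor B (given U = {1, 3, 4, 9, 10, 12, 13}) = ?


A = {3, 9, 12, 13}
B = {1, 4, 10}
Region: in neither A nor B (given U = {1, 3, 4, 9, 10, 12, 13})
Elements: ∅

Elements in neither A nor B (given U = {1, 3, 4, 9, 10, 12, 13}): ∅


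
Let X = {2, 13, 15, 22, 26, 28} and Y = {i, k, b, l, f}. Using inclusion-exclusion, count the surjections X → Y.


n = |X| = 6, k = |Y| = 5. Surjections via inclusion-exclusion:
S(n,k) = Σ(-1)^i × C(k,i) × (k-i)^n, i=0 to k
i=0: (-1)^0×C(5,0)×5^6 = 15625
i=1: (-1)^1×C(5,1)×4^6 = -20480
i=2: (-1)^2×C(5,2)×3^6 = 7290
i=3: (-1)^3×C(5,3)×2^6 = -640
i=4: (-1)^4×C(5,4)×1^6 = 5
i=5: (-1)^5×C(5,5)×0^6 = 0
Total = 1800

Number of surjections = 1800


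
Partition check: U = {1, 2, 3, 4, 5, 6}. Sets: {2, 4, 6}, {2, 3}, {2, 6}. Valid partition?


A partition requires: (1) non-empty parts, (2) pairwise disjoint, (3) union = U
Parts: {2, 4, 6}, {2, 3}, {2, 6}
Union of parts: {2, 3, 4, 6}
U = {1, 2, 3, 4, 5, 6}
All non-empty? True
Pairwise disjoint? False
Covers U? False

No, not a valid partition


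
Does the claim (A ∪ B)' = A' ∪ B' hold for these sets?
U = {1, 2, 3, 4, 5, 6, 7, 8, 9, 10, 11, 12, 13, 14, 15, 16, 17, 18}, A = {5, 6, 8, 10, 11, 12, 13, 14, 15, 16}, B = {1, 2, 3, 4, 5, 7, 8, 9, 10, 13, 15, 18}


LHS: A ∪ B = {1, 2, 3, 4, 5, 6, 7, 8, 9, 10, 11, 12, 13, 14, 15, 16, 18}
(A ∪ B)' = U \ (A ∪ B) = {17}
A' = {1, 2, 3, 4, 7, 9, 17, 18}, B' = {6, 11, 12, 14, 16, 17}
Claimed RHS: A' ∪ B' = {1, 2, 3, 4, 6, 7, 9, 11, 12, 14, 16, 17, 18}
Identity is INVALID: LHS = {17} but the RHS claimed here equals {1, 2, 3, 4, 6, 7, 9, 11, 12, 14, 16, 17, 18}. The correct form is (A ∪ B)' = A' ∩ B'.

Identity is invalid: (A ∪ B)' = {17} but A' ∪ B' = {1, 2, 3, 4, 6, 7, 9, 11, 12, 14, 16, 17, 18}. The correct De Morgan law is (A ∪ B)' = A' ∩ B'.


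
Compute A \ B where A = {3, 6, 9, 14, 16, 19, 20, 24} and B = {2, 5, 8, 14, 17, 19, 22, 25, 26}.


A \ B = elements in A but not in B
A = {3, 6, 9, 14, 16, 19, 20, 24}
B = {2, 5, 8, 14, 17, 19, 22, 25, 26}
Remove from A any elements in B
A \ B = {3, 6, 9, 16, 20, 24}

A \ B = {3, 6, 9, 16, 20, 24}


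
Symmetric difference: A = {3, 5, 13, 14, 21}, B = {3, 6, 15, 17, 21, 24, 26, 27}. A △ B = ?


A △ B = (A \ B) ∪ (B \ A) = elements in exactly one of A or B
A \ B = {5, 13, 14}
B \ A = {6, 15, 17, 24, 26, 27}
A △ B = {5, 6, 13, 14, 15, 17, 24, 26, 27}

A △ B = {5, 6, 13, 14, 15, 17, 24, 26, 27}


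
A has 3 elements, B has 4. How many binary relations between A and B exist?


A relation from A to B is any subset of A × B.
|A × B| = 3 × 4 = 12
# relations = 2^|A × B| = 2^12 = 4096

Number of relations = 4096


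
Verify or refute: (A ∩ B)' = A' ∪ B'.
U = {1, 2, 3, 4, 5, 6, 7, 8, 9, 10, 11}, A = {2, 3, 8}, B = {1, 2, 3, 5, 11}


LHS: A ∩ B = {2, 3}
(A ∩ B)' = U \ (A ∩ B) = {1, 4, 5, 6, 7, 8, 9, 10, 11}
A' = {1, 4, 5, 6, 7, 9, 10, 11}, B' = {4, 6, 7, 8, 9, 10}
Claimed RHS: A' ∪ B' = {1, 4, 5, 6, 7, 8, 9, 10, 11}
Identity is VALID: LHS = RHS = {1, 4, 5, 6, 7, 8, 9, 10, 11} ✓

Identity is valid. (A ∩ B)' = A' ∪ B' = {1, 4, 5, 6, 7, 8, 9, 10, 11}


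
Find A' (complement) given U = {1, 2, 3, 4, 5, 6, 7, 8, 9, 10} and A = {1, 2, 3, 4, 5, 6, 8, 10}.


Aᶜ = U \ A = elements in U but not in A
U = {1, 2, 3, 4, 5, 6, 7, 8, 9, 10}
A = {1, 2, 3, 4, 5, 6, 8, 10}
Aᶜ = {7, 9}

Aᶜ = {7, 9}


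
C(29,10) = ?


C(n,k) = n! / (k!(n-k)!)
C(29,10) = 29! / (10!19!)
= 20030010

C(29,10) = 20030010


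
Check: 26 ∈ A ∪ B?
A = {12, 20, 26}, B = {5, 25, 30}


A = {12, 20, 26}, B = {5, 25, 30}
A ∪ B = all elements in A or B
A ∪ B = {5, 12, 20, 25, 26, 30}
Checking if 26 ∈ A ∪ B
26 is in A ∪ B → True

26 ∈ A ∪ B


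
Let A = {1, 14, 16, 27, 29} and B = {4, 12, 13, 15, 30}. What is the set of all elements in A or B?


A ∪ B = all elements in A or B (or both)
A = {1, 14, 16, 27, 29}
B = {4, 12, 13, 15, 30}
A ∪ B = {1, 4, 12, 13, 14, 15, 16, 27, 29, 30}

A ∪ B = {1, 4, 12, 13, 14, 15, 16, 27, 29, 30}


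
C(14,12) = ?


C(n,k) = n! / (k!(n-k)!)
C(14,12) = 14! / (12!2!)
= 91

C(14,12) = 91


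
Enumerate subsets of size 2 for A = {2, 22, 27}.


|A| = 3, so A has C(3,2) = 3 subsets of size 2.
Enumerate by choosing 2 elements from A at a time:
{2, 22}, {2, 27}, {22, 27}

2-element subsets (3 total): {2, 22}, {2, 27}, {22, 27}


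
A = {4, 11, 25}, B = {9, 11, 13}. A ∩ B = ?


A ∩ B = elements in both A and B
A = {4, 11, 25}
B = {9, 11, 13}
A ∩ B = {11}

A ∩ B = {11}


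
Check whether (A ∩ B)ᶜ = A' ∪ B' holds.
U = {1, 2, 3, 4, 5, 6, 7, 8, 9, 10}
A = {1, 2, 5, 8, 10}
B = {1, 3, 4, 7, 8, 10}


LHS: A ∩ B = {1, 8, 10}
(A ∩ B)' = U \ (A ∩ B) = {2, 3, 4, 5, 6, 7, 9}
A' = {3, 4, 6, 7, 9}, B' = {2, 5, 6, 9}
Claimed RHS: A' ∪ B' = {2, 3, 4, 5, 6, 7, 9}
Identity is VALID: LHS = RHS = {2, 3, 4, 5, 6, 7, 9} ✓

Identity is valid. (A ∩ B)' = A' ∪ B' = {2, 3, 4, 5, 6, 7, 9}


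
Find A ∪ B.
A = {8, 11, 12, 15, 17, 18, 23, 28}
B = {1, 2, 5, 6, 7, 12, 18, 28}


A ∪ B = all elements in A or B (or both)
A = {8, 11, 12, 15, 17, 18, 23, 28}
B = {1, 2, 5, 6, 7, 12, 18, 28}
A ∪ B = {1, 2, 5, 6, 7, 8, 11, 12, 15, 17, 18, 23, 28}

A ∪ B = {1, 2, 5, 6, 7, 8, 11, 12, 15, 17, 18, 23, 28}


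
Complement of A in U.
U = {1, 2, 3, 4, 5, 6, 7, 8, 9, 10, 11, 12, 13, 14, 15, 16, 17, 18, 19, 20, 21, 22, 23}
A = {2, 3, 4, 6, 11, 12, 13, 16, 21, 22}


Aᶜ = U \ A = elements in U but not in A
U = {1, 2, 3, 4, 5, 6, 7, 8, 9, 10, 11, 12, 13, 14, 15, 16, 17, 18, 19, 20, 21, 22, 23}
A = {2, 3, 4, 6, 11, 12, 13, 16, 21, 22}
Aᶜ = {1, 5, 7, 8, 9, 10, 14, 15, 17, 18, 19, 20, 23}

Aᶜ = {1, 5, 7, 8, 9, 10, 14, 15, 17, 18, 19, 20, 23}


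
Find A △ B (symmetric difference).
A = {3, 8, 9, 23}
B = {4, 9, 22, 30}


A △ B = (A \ B) ∪ (B \ A) = elements in exactly one of A or B
A \ B = {3, 8, 23}
B \ A = {4, 22, 30}
A △ B = {3, 4, 8, 22, 23, 30}

A △ B = {3, 4, 8, 22, 23, 30}


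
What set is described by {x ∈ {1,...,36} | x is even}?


Checking each candidate:
Condition: even numbers in {1,...,36}
Result = {2, 4, 6, 8, 10, 12, 14, 16, 18, 20, 22, 24, 26, 28, 30, 32, 34, 36}

{2, 4, 6, 8, 10, 12, 14, 16, 18, 20, 22, 24, 26, 28, 30, 32, 34, 36}


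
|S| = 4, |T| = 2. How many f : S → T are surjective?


n = |S| = 4, k = |T| = 2. Surjections via inclusion-exclusion:
S(n,k) = Σ(-1)^i × C(k,i) × (k-i)^n, i=0 to k
i=0: (-1)^0×C(2,0)×2^4 = 16
i=1: (-1)^1×C(2,1)×1^4 = -2
i=2: (-1)^2×C(2,2)×0^4 = 0
Total = 14

Number of surjections = 14


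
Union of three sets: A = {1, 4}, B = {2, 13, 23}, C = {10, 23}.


A ∪ B = {1, 2, 4, 13, 23}
(A ∪ B) ∪ C = {1, 2, 4, 10, 13, 23}

A ∪ B ∪ C = {1, 2, 4, 10, 13, 23}


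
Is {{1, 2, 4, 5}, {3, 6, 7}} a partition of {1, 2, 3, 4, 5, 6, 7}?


A partition requires: (1) non-empty parts, (2) pairwise disjoint, (3) union = U
Parts: {1, 2, 4, 5}, {3, 6, 7}
Union of parts: {1, 2, 3, 4, 5, 6, 7}
U = {1, 2, 3, 4, 5, 6, 7}
All non-empty? True
Pairwise disjoint? True
Covers U? True

Yes, valid partition


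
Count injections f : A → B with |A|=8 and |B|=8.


An injection sends each of |A| = 8 inputs to a distinct output in B.
# injections = |B|·(|B|-1)·…·(|B|-|A|+1) = 8! / (8 - 8)!
= 8 × 7 × 6 × 5 × 4 × 3 × 2 × 1
= 40320

Number of injections = 40320


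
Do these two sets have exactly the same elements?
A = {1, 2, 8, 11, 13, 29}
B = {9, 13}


Two sets are equal iff they have exactly the same elements.
A = {1, 2, 8, 11, 13, 29}
B = {9, 13}
Differences: {1, 2, 8, 9, 11, 29}
A ≠ B

No, A ≠ B


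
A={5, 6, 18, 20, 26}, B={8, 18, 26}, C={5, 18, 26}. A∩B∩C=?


A ∩ B = {18, 26}
(A ∩ B) ∩ C = {18, 26}

A ∩ B ∩ C = {18, 26}


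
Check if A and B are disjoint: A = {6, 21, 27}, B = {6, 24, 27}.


Disjoint means A ∩ B = ∅.
A ∩ B = {6, 27}
A ∩ B ≠ ∅, so A and B are NOT disjoint.

No, A and B are not disjoint (A ∩ B = {6, 27})


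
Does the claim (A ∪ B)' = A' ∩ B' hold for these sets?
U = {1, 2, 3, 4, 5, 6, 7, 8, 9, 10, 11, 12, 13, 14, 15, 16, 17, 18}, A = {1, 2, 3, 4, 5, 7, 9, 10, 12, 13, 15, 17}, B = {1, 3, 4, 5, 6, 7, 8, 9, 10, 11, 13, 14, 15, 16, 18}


LHS: A ∪ B = {1, 2, 3, 4, 5, 6, 7, 8, 9, 10, 11, 12, 13, 14, 15, 16, 17, 18}
(A ∪ B)' = U \ (A ∪ B) = ∅
A' = {6, 8, 11, 14, 16, 18}, B' = {2, 12, 17}
Claimed RHS: A' ∩ B' = ∅
Identity is VALID: LHS = RHS = ∅ ✓

Identity is valid. (A ∪ B)' = A' ∩ B' = ∅


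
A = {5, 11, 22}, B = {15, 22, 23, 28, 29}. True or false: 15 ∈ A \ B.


A = {5, 11, 22}, B = {15, 22, 23, 28, 29}
A \ B = elements in A but not in B
A \ B = {5, 11}
Checking if 15 ∈ A \ B
15 is not in A \ B → False

15 ∉ A \ B


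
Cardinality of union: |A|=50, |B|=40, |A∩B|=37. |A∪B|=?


|A ∪ B| = |A| + |B| - |A ∩ B|
= 50 + 40 - 37
= 53

|A ∪ B| = 53


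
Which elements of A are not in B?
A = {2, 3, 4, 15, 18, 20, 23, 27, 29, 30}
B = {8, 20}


A \ B = elements in A but not in B
A = {2, 3, 4, 15, 18, 20, 23, 27, 29, 30}
B = {8, 20}
Remove from A any elements in B
A \ B = {2, 3, 4, 15, 18, 23, 27, 29, 30}

A \ B = {2, 3, 4, 15, 18, 23, 27, 29, 30}


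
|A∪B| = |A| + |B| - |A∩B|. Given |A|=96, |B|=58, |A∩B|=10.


|A ∪ B| = |A| + |B| - |A ∩ B|
= 96 + 58 - 10
= 144

|A ∪ B| = 144


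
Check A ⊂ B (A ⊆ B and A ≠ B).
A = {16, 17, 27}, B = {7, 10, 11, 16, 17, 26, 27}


A ⊂ B requires: A ⊆ B AND A ≠ B.
A ⊆ B? Yes
A = B? No
A ⊂ B: Yes (A is a proper subset of B)

Yes, A ⊂ B


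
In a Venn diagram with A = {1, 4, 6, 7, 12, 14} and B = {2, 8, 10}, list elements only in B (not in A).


A = {1, 4, 6, 7, 12, 14}
B = {2, 8, 10}
Region: only in B (not in A)
Elements: {2, 8, 10}

Elements only in B (not in A): {2, 8, 10}


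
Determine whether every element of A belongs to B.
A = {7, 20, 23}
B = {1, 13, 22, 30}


A ⊆ B means every element of A is in B.
Elements in A not in B: {7, 20, 23}
So A ⊄ B.

No, A ⊄ B


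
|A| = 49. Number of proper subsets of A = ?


Total subsets = 2^n = 2^49 = 562949953421312
Proper subsets exclude the set itself: 2^n - 1
= 562949953421312 - 1
= 562949953421311

Number of proper subsets = 562949953421311


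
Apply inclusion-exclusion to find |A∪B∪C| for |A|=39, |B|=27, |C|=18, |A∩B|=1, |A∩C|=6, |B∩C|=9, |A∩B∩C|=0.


|A∪B∪C| = |A|+|B|+|C| - |A∩B|-|A∩C|-|B∩C| + |A∩B∩C|
= 39+27+18 - 1-6-9 + 0
= 84 - 16 + 0
= 68

|A ∪ B ∪ C| = 68


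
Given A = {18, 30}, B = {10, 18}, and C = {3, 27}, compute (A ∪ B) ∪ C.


A ∪ B = {10, 18, 30}
(A ∪ B) ∪ C = {3, 10, 18, 27, 30}

A ∪ B ∪ C = {3, 10, 18, 27, 30}


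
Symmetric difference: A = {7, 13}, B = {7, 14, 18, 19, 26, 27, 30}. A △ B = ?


A △ B = (A \ B) ∪ (B \ A) = elements in exactly one of A or B
A \ B = {13}
B \ A = {14, 18, 19, 26, 27, 30}
A △ B = {13, 14, 18, 19, 26, 27, 30}

A △ B = {13, 14, 18, 19, 26, 27, 30}


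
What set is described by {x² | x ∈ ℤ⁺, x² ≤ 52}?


Checking each candidate:
Condition: positive perfect squares ≤ 52
Result = {1, 4, 9, 16, 25, 36, 49}

{1, 4, 9, 16, 25, 36, 49}


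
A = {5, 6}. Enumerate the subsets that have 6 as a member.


A subset of A contains 6 iff the remaining 1 elements form any subset of A \ {6}.
Count: 2^(n-1) = 2^1 = 2
Subsets containing 6: {6}, {5, 6}

Subsets containing 6 (2 total): {6}, {5, 6}


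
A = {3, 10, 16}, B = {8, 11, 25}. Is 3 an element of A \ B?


A = {3, 10, 16}, B = {8, 11, 25}
A \ B = elements in A but not in B
A \ B = {3, 10, 16}
Checking if 3 ∈ A \ B
3 is in A \ B → True

3 ∈ A \ B


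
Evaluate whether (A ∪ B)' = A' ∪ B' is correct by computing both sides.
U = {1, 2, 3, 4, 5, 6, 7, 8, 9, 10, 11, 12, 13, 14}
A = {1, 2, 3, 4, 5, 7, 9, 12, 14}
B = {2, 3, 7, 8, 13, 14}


LHS: A ∪ B = {1, 2, 3, 4, 5, 7, 8, 9, 12, 13, 14}
(A ∪ B)' = U \ (A ∪ B) = {6, 10, 11}
A' = {6, 8, 10, 11, 13}, B' = {1, 4, 5, 6, 9, 10, 11, 12}
Claimed RHS: A' ∪ B' = {1, 4, 5, 6, 8, 9, 10, 11, 12, 13}
Identity is INVALID: LHS = {6, 10, 11} but the RHS claimed here equals {1, 4, 5, 6, 8, 9, 10, 11, 12, 13}. The correct form is (A ∪ B)' = A' ∩ B'.

Identity is invalid: (A ∪ B)' = {6, 10, 11} but A' ∪ B' = {1, 4, 5, 6, 8, 9, 10, 11, 12, 13}. The correct De Morgan law is (A ∪ B)' = A' ∩ B'.


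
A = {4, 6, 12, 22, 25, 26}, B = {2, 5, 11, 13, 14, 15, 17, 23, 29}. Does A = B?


Two sets are equal iff they have exactly the same elements.
A = {4, 6, 12, 22, 25, 26}
B = {2, 5, 11, 13, 14, 15, 17, 23, 29}
Differences: {2, 4, 5, 6, 11, 12, 13, 14, 15, 17, 22, 23, 25, 26, 29}
A ≠ B

No, A ≠ B


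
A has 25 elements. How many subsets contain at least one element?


Total subsets = 2^n = 2^25 = 33554432
Non-empty subsets exclude the empty set: 2^n - 1
= 33554432 - 1
= 33554431

Number of non-empty subsets = 33554431


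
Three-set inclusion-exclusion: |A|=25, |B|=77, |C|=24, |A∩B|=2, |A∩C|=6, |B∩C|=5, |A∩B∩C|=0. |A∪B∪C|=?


|A∪B∪C| = |A|+|B|+|C| - |A∩B|-|A∩C|-|B∩C| + |A∩B∩C|
= 25+77+24 - 2-6-5 + 0
= 126 - 13 + 0
= 113

|A ∪ B ∪ C| = 113


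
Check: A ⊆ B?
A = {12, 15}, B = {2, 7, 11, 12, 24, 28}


A ⊆ B means every element of A is in B.
Elements in A not in B: {15}
So A ⊄ B.

No, A ⊄ B


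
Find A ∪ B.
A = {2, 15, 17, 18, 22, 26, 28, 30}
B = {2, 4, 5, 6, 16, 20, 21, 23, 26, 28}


A ∪ B = all elements in A or B (or both)
A = {2, 15, 17, 18, 22, 26, 28, 30}
B = {2, 4, 5, 6, 16, 20, 21, 23, 26, 28}
A ∪ B = {2, 4, 5, 6, 15, 16, 17, 18, 20, 21, 22, 23, 26, 28, 30}

A ∪ B = {2, 4, 5, 6, 15, 16, 17, 18, 20, 21, 22, 23, 26, 28, 30}


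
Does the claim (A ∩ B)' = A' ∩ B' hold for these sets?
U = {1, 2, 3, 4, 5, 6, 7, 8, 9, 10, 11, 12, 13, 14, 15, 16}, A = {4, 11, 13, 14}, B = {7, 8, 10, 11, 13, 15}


LHS: A ∩ B = {11, 13}
(A ∩ B)' = U \ (A ∩ B) = {1, 2, 3, 4, 5, 6, 7, 8, 9, 10, 12, 14, 15, 16}
A' = {1, 2, 3, 5, 6, 7, 8, 9, 10, 12, 15, 16}, B' = {1, 2, 3, 4, 5, 6, 9, 12, 14, 16}
Claimed RHS: A' ∩ B' = {1, 2, 3, 5, 6, 9, 12, 16}
Identity is INVALID: LHS = {1, 2, 3, 4, 5, 6, 7, 8, 9, 10, 12, 14, 15, 16} but the RHS claimed here equals {1, 2, 3, 5, 6, 9, 12, 16}. The correct form is (A ∩ B)' = A' ∪ B'.

Identity is invalid: (A ∩ B)' = {1, 2, 3, 4, 5, 6, 7, 8, 9, 10, 12, 14, 15, 16} but A' ∩ B' = {1, 2, 3, 5, 6, 9, 12, 16}. The correct De Morgan law is (A ∩ B)' = A' ∪ B'.


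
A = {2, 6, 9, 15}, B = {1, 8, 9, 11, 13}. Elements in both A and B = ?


A = {2, 6, 9, 15}
B = {1, 8, 9, 11, 13}
Region: in both A and B
Elements: {9}

Elements in both A and B: {9}


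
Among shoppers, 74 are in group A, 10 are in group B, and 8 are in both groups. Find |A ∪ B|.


|A ∪ B| = |A| + |B| - |A ∩ B|
= 74 + 10 - 8
= 76

|A ∪ B| = 76


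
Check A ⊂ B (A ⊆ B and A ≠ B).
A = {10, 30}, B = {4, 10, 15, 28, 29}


A ⊂ B requires: A ⊆ B AND A ≠ B.
A ⊆ B? No
A ⊄ B, so A is not a proper subset.

No, A is not a proper subset of B


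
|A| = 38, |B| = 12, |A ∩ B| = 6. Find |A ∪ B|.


|A ∪ B| = |A| + |B| - |A ∩ B|
= 38 + 12 - 6
= 44

|A ∪ B| = 44


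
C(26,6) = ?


C(n,k) = n! / (k!(n-k)!)
C(26,6) = 26! / (6!20!)
= 230230

C(26,6) = 230230


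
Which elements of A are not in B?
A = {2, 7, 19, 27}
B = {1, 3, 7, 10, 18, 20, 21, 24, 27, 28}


A \ B = elements in A but not in B
A = {2, 7, 19, 27}
B = {1, 3, 7, 10, 18, 20, 21, 24, 27, 28}
Remove from A any elements in B
A \ B = {2, 19}

A \ B = {2, 19}


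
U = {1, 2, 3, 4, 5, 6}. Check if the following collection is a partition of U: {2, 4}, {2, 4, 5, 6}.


A partition requires: (1) non-empty parts, (2) pairwise disjoint, (3) union = U
Parts: {2, 4}, {2, 4, 5, 6}
Union of parts: {2, 4, 5, 6}
U = {1, 2, 3, 4, 5, 6}
All non-empty? True
Pairwise disjoint? False
Covers U? False

No, not a valid partition


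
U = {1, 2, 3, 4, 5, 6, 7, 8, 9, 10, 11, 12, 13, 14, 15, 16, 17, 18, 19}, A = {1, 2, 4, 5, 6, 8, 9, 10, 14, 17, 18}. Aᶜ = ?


Aᶜ = U \ A = elements in U but not in A
U = {1, 2, 3, 4, 5, 6, 7, 8, 9, 10, 11, 12, 13, 14, 15, 16, 17, 18, 19}
A = {1, 2, 4, 5, 6, 8, 9, 10, 14, 17, 18}
Aᶜ = {3, 7, 11, 12, 13, 15, 16, 19}

Aᶜ = {3, 7, 11, 12, 13, 15, 16, 19}


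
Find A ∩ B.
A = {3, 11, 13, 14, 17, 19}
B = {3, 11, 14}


A ∩ B = elements in both A and B
A = {3, 11, 13, 14, 17, 19}
B = {3, 11, 14}
A ∩ B = {3, 11, 14}

A ∩ B = {3, 11, 14}


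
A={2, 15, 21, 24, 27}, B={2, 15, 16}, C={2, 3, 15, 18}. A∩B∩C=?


A ∩ B = {2, 15}
(A ∩ B) ∩ C = {2, 15}

A ∩ B ∩ C = {2, 15}


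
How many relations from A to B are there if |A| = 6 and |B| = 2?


A relation from A to B is any subset of A × B.
|A × B| = 6 × 2 = 12
# relations = 2^|A × B| = 2^12 = 4096

Number of relations = 4096


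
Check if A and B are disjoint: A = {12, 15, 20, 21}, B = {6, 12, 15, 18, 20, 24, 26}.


Disjoint means A ∩ B = ∅.
A ∩ B = {12, 15, 20}
A ∩ B ≠ ∅, so A and B are NOT disjoint.

No, A and B are not disjoint (A ∩ B = {12, 15, 20})


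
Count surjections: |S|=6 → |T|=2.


n = |S| = 6, k = |T| = 2. Surjections via inclusion-exclusion:
S(n,k) = Σ(-1)^i × C(k,i) × (k-i)^n, i=0 to k
i=0: (-1)^0×C(2,0)×2^6 = 64
i=1: (-1)^1×C(2,1)×1^6 = -2
i=2: (-1)^2×C(2,2)×0^6 = 0
Total = 62

Number of surjections = 62


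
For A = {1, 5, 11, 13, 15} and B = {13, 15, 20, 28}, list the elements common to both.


A ∩ B = elements in both A and B
A = {1, 5, 11, 13, 15}
B = {13, 15, 20, 28}
A ∩ B = {13, 15}

A ∩ B = {13, 15}


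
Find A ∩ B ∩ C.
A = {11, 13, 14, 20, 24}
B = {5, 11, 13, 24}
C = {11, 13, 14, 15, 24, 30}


A ∩ B = {11, 13, 24}
(A ∩ B) ∩ C = {11, 13, 24}

A ∩ B ∩ C = {11, 13, 24}


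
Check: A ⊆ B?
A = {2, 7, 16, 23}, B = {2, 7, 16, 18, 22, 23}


A ⊆ B means every element of A is in B.
All elements of A are in B.
So A ⊆ B.

Yes, A ⊆ B


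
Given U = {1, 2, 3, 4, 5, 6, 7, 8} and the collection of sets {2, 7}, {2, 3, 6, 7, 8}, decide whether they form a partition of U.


A partition requires: (1) non-empty parts, (2) pairwise disjoint, (3) union = U
Parts: {2, 7}, {2, 3, 6, 7, 8}
Union of parts: {2, 3, 6, 7, 8}
U = {1, 2, 3, 4, 5, 6, 7, 8}
All non-empty? True
Pairwise disjoint? False
Covers U? False

No, not a valid partition


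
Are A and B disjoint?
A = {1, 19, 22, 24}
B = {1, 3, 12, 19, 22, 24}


Disjoint means A ∩ B = ∅.
A ∩ B = {1, 19, 22, 24}
A ∩ B ≠ ∅, so A and B are NOT disjoint.

No, A and B are not disjoint (A ∩ B = {1, 19, 22, 24})


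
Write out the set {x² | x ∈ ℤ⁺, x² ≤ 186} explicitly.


Checking each candidate:
Condition: positive perfect squares ≤ 186
Result = {1, 4, 9, 16, 25, 36, 49, 64, 81, 100, 121, 144, 169}

{1, 4, 9, 16, 25, 36, 49, 64, 81, 100, 121, 144, 169}


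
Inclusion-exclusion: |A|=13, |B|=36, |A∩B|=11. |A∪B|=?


|A ∪ B| = |A| + |B| - |A ∩ B|
= 13 + 36 - 11
= 38

|A ∪ B| = 38


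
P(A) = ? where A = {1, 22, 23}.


|A| = 3, so |P(A)| = 2^3 = 8
Enumerate subsets by cardinality (0 to 3):
∅, {1}, {22}, {23}, {1, 22}, {1, 23}, {22, 23}, {1, 22, 23}

P(A) has 8 subsets: ∅, {1}, {22}, {23}, {1, 22}, {1, 23}, {22, 23}, {1, 22, 23}


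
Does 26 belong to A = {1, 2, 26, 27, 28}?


A = {1, 2, 26, 27, 28}
Checking if 26 is in A
26 is in A → True

26 ∈ A


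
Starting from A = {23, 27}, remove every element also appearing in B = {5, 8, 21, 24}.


A \ B = elements in A but not in B
A = {23, 27}
B = {5, 8, 21, 24}
Remove from A any elements in B
A \ B = {23, 27}

A \ B = {23, 27}


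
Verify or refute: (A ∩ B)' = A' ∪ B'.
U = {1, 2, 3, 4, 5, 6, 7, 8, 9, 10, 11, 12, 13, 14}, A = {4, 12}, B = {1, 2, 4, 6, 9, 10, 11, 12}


LHS: A ∩ B = {4, 12}
(A ∩ B)' = U \ (A ∩ B) = {1, 2, 3, 5, 6, 7, 8, 9, 10, 11, 13, 14}
A' = {1, 2, 3, 5, 6, 7, 8, 9, 10, 11, 13, 14}, B' = {3, 5, 7, 8, 13, 14}
Claimed RHS: A' ∪ B' = {1, 2, 3, 5, 6, 7, 8, 9, 10, 11, 13, 14}
Identity is VALID: LHS = RHS = {1, 2, 3, 5, 6, 7, 8, 9, 10, 11, 13, 14} ✓

Identity is valid. (A ∩ B)' = A' ∪ B' = {1, 2, 3, 5, 6, 7, 8, 9, 10, 11, 13, 14}


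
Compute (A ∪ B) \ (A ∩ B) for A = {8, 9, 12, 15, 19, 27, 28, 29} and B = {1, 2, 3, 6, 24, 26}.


A △ B = (A \ B) ∪ (B \ A) = elements in exactly one of A or B
A \ B = {8, 9, 12, 15, 19, 27, 28, 29}
B \ A = {1, 2, 3, 6, 24, 26}
A △ B = {1, 2, 3, 6, 8, 9, 12, 15, 19, 24, 26, 27, 28, 29}

A △ B = {1, 2, 3, 6, 8, 9, 12, 15, 19, 24, 26, 27, 28, 29}


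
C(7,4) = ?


C(n,k) = n! / (k!(n-k)!)
C(7,4) = 7! / (4!3!)
= 35

C(7,4) = 35


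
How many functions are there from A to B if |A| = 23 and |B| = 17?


Each of |A| = 23 inputs maps to any of |B| = 17 outputs.
# functions = |B|^|A| = 17^23
= 19967568900859523802559065713

Number of functions = 19967568900859523802559065713


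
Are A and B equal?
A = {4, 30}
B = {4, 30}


Two sets are equal iff they have exactly the same elements.
A = {4, 30}
B = {4, 30}
Same elements → A = B

Yes, A = B


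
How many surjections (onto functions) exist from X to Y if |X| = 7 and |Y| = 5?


n = |X| = 7, k = |Y| = 5. Surjections via inclusion-exclusion:
S(n,k) = Σ(-1)^i × C(k,i) × (k-i)^n, i=0 to k
i=0: (-1)^0×C(5,0)×5^7 = 78125
i=1: (-1)^1×C(5,1)×4^7 = -81920
i=2: (-1)^2×C(5,2)×3^7 = 21870
i=3: (-1)^3×C(5,3)×2^7 = -1280
i=4: (-1)^4×C(5,4)×1^7 = 5
i=5: (-1)^5×C(5,5)×0^7 = 0
Total = 16800

Number of surjections = 16800


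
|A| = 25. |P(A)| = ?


Number of subsets = 2^n
= 2^25
= 33554432

|P(A)| = 33554432


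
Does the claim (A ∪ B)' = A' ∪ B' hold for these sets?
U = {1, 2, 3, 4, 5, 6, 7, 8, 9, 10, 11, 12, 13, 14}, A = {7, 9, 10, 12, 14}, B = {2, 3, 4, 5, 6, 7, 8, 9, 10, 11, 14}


LHS: A ∪ B = {2, 3, 4, 5, 6, 7, 8, 9, 10, 11, 12, 14}
(A ∪ B)' = U \ (A ∪ B) = {1, 13}
A' = {1, 2, 3, 4, 5, 6, 8, 11, 13}, B' = {1, 12, 13}
Claimed RHS: A' ∪ B' = {1, 2, 3, 4, 5, 6, 8, 11, 12, 13}
Identity is INVALID: LHS = {1, 13} but the RHS claimed here equals {1, 2, 3, 4, 5, 6, 8, 11, 12, 13}. The correct form is (A ∪ B)' = A' ∩ B'.

Identity is invalid: (A ∪ B)' = {1, 13} but A' ∪ B' = {1, 2, 3, 4, 5, 6, 8, 11, 12, 13}. The correct De Morgan law is (A ∪ B)' = A' ∩ B'.


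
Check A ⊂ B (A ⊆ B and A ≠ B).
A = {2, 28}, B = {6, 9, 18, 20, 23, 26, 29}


A ⊂ B requires: A ⊆ B AND A ≠ B.
A ⊆ B? No
A ⊄ B, so A is not a proper subset.

No, A is not a proper subset of B


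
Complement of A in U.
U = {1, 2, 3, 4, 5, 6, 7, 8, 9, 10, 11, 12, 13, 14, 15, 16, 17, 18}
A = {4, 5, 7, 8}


Aᶜ = U \ A = elements in U but not in A
U = {1, 2, 3, 4, 5, 6, 7, 8, 9, 10, 11, 12, 13, 14, 15, 16, 17, 18}
A = {4, 5, 7, 8}
Aᶜ = {1, 2, 3, 6, 9, 10, 11, 12, 13, 14, 15, 16, 17, 18}

Aᶜ = {1, 2, 3, 6, 9, 10, 11, 12, 13, 14, 15, 16, 17, 18}


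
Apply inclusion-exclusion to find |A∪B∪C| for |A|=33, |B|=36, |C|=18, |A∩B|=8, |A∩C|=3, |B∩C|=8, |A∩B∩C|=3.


|A∪B∪C| = |A|+|B|+|C| - |A∩B|-|A∩C|-|B∩C| + |A∩B∩C|
= 33+36+18 - 8-3-8 + 3
= 87 - 19 + 3
= 71

|A ∪ B ∪ C| = 71


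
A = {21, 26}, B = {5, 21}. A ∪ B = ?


A ∪ B = all elements in A or B (or both)
A = {21, 26}
B = {5, 21}
A ∪ B = {5, 21, 26}

A ∪ B = {5, 21, 26}


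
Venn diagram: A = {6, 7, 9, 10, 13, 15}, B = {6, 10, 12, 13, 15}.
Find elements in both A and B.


A = {6, 7, 9, 10, 13, 15}
B = {6, 10, 12, 13, 15}
Region: in both A and B
Elements: {6, 10, 13, 15}

Elements in both A and B: {6, 10, 13, 15}


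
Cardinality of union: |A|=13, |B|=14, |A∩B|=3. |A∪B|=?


|A ∪ B| = |A| + |B| - |A ∩ B|
= 13 + 14 - 3
= 24

|A ∪ B| = 24


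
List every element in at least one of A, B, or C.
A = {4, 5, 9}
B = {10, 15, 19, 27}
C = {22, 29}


A ∪ B = {4, 5, 9, 10, 15, 19, 27}
(A ∪ B) ∪ C = {4, 5, 9, 10, 15, 19, 22, 27, 29}

A ∪ B ∪ C = {4, 5, 9, 10, 15, 19, 22, 27, 29}


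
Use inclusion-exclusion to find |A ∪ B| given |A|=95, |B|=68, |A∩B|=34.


|A ∪ B| = |A| + |B| - |A ∩ B|
= 95 + 68 - 34
= 129

|A ∪ B| = 129


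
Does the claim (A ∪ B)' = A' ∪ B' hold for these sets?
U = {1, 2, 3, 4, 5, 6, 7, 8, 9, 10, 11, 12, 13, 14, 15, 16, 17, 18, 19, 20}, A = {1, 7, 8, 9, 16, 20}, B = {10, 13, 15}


LHS: A ∪ B = {1, 7, 8, 9, 10, 13, 15, 16, 20}
(A ∪ B)' = U \ (A ∪ B) = {2, 3, 4, 5, 6, 11, 12, 14, 17, 18, 19}
A' = {2, 3, 4, 5, 6, 10, 11, 12, 13, 14, 15, 17, 18, 19}, B' = {1, 2, 3, 4, 5, 6, 7, 8, 9, 11, 12, 14, 16, 17, 18, 19, 20}
Claimed RHS: A' ∪ B' = {1, 2, 3, 4, 5, 6, 7, 8, 9, 10, 11, 12, 13, 14, 15, 16, 17, 18, 19, 20}
Identity is INVALID: LHS = {2, 3, 4, 5, 6, 11, 12, 14, 17, 18, 19} but the RHS claimed here equals {1, 2, 3, 4, 5, 6, 7, 8, 9, 10, 11, 12, 13, 14, 15, 16, 17, 18, 19, 20}. The correct form is (A ∪ B)' = A' ∩ B'.

Identity is invalid: (A ∪ B)' = {2, 3, 4, 5, 6, 11, 12, 14, 17, 18, 19} but A' ∪ B' = {1, 2, 3, 4, 5, 6, 7, 8, 9, 10, 11, 12, 13, 14, 15, 16, 17, 18, 19, 20}. The correct De Morgan law is (A ∪ B)' = A' ∩ B'.


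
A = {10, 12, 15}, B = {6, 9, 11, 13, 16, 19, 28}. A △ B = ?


A △ B = (A \ B) ∪ (B \ A) = elements in exactly one of A or B
A \ B = {10, 12, 15}
B \ A = {6, 9, 11, 13, 16, 19, 28}
A △ B = {6, 9, 10, 11, 12, 13, 15, 16, 19, 28}

A △ B = {6, 9, 10, 11, 12, 13, 15, 16, 19, 28}


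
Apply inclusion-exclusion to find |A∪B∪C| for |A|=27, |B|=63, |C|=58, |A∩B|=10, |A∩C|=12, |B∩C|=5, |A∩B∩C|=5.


|A∪B∪C| = |A|+|B|+|C| - |A∩B|-|A∩C|-|B∩C| + |A∩B∩C|
= 27+63+58 - 10-12-5 + 5
= 148 - 27 + 5
= 126

|A ∪ B ∪ C| = 126


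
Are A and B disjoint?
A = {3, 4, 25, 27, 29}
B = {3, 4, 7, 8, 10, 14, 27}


Disjoint means A ∩ B = ∅.
A ∩ B = {3, 4, 27}
A ∩ B ≠ ∅, so A and B are NOT disjoint.

No, A and B are not disjoint (A ∩ B = {3, 4, 27})


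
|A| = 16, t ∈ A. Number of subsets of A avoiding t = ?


Subsets of A avoiding t are subsets of A \ {t}, which has 15 elements.
Count = 2^(n-1) = 2^15
= 32768

Number of subsets avoiding t = 32768


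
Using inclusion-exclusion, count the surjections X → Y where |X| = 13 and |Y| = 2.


n = |X| = 13, k = |Y| = 2. Surjections via inclusion-exclusion:
S(n,k) = Σ(-1)^i × C(k,i) × (k-i)^n, i=0 to k
i=0: (-1)^0×C(2,0)×2^13 = 8192
i=1: (-1)^1×C(2,1)×1^13 = -2
i=2: (-1)^2×C(2,2)×0^13 = 0
Total = 8190

Number of surjections = 8190


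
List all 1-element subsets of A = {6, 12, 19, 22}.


|A| = 4, so A has C(4,1) = 4 subsets of size 1.
Enumerate by choosing 1 elements from A at a time:
{6}, {12}, {19}, {22}

1-element subsets (4 total): {6}, {12}, {19}, {22}


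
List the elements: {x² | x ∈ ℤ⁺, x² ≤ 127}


Checking each candidate:
Condition: positive perfect squares ≤ 127
Result = {1, 4, 9, 16, 25, 36, 49, 64, 81, 100, 121}

{1, 4, 9, 16, 25, 36, 49, 64, 81, 100, 121}


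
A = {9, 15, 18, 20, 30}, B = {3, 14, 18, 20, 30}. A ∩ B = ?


A ∩ B = elements in both A and B
A = {9, 15, 18, 20, 30}
B = {3, 14, 18, 20, 30}
A ∩ B = {18, 20, 30}

A ∩ B = {18, 20, 30}


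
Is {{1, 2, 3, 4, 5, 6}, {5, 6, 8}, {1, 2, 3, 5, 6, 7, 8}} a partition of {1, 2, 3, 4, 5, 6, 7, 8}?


A partition requires: (1) non-empty parts, (2) pairwise disjoint, (3) union = U
Parts: {1, 2, 3, 4, 5, 6}, {5, 6, 8}, {1, 2, 3, 5, 6, 7, 8}
Union of parts: {1, 2, 3, 4, 5, 6, 7, 8}
U = {1, 2, 3, 4, 5, 6, 7, 8}
All non-empty? True
Pairwise disjoint? False
Covers U? True

No, not a valid partition


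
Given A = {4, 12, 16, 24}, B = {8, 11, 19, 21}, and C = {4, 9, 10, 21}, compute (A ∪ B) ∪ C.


A ∪ B = {4, 8, 11, 12, 16, 19, 21, 24}
(A ∪ B) ∪ C = {4, 8, 9, 10, 11, 12, 16, 19, 21, 24}

A ∪ B ∪ C = {4, 8, 9, 10, 11, 12, 16, 19, 21, 24}


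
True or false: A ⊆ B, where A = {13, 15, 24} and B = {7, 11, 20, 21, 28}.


A ⊆ B means every element of A is in B.
Elements in A not in B: {13, 15, 24}
So A ⊄ B.

No, A ⊄ B


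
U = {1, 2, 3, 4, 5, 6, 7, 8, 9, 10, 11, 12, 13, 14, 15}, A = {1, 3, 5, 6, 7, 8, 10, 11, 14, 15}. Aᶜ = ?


Aᶜ = U \ A = elements in U but not in A
U = {1, 2, 3, 4, 5, 6, 7, 8, 9, 10, 11, 12, 13, 14, 15}
A = {1, 3, 5, 6, 7, 8, 10, 11, 14, 15}
Aᶜ = {2, 4, 9, 12, 13}

Aᶜ = {2, 4, 9, 12, 13}


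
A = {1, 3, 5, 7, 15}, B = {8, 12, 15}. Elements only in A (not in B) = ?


A = {1, 3, 5, 7, 15}
B = {8, 12, 15}
Region: only in A (not in B)
Elements: {1, 3, 5, 7}

Elements only in A (not in B): {1, 3, 5, 7}


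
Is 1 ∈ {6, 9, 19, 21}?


A = {6, 9, 19, 21}
Checking if 1 is in A
1 is not in A → False

1 ∉ A


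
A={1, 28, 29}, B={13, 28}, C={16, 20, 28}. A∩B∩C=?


A ∩ B = {28}
(A ∩ B) ∩ C = {28}

A ∩ B ∩ C = {28}


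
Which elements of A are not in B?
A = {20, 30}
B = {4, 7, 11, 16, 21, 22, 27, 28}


A \ B = elements in A but not in B
A = {20, 30}
B = {4, 7, 11, 16, 21, 22, 27, 28}
Remove from A any elements in B
A \ B = {20, 30}

A \ B = {20, 30}


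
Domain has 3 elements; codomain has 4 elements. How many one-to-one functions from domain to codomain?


An injection sends each of |A| = 3 inputs to a distinct output in B.
# injections = |B|·(|B|-1)·…·(|B|-|A|+1) = 4! / (4 - 3)!
= 4 × 3 × 2
= 24

Number of injections = 24


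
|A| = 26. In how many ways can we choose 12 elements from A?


C(n,k) = n! / (k!(n-k)!)
C(26,12) = 26! / (12!14!)
= 9657700

C(26,12) = 9657700


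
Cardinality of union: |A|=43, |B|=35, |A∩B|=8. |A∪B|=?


|A ∪ B| = |A| + |B| - |A ∩ B|
= 43 + 35 - 8
= 70

|A ∪ B| = 70


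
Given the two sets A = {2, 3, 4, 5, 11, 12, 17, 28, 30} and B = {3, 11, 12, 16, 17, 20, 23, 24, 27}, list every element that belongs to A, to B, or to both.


A ∪ B = all elements in A or B (or both)
A = {2, 3, 4, 5, 11, 12, 17, 28, 30}
B = {3, 11, 12, 16, 17, 20, 23, 24, 27}
A ∪ B = {2, 3, 4, 5, 11, 12, 16, 17, 20, 23, 24, 27, 28, 30}

A ∪ B = {2, 3, 4, 5, 11, 12, 16, 17, 20, 23, 24, 27, 28, 30}


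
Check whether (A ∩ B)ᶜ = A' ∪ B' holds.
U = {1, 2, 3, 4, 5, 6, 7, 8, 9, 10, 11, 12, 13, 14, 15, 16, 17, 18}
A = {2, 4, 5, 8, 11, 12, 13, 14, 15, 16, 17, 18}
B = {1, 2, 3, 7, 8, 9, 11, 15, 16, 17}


LHS: A ∩ B = {2, 8, 11, 15, 16, 17}
(A ∩ B)' = U \ (A ∩ B) = {1, 3, 4, 5, 6, 7, 9, 10, 12, 13, 14, 18}
A' = {1, 3, 6, 7, 9, 10}, B' = {4, 5, 6, 10, 12, 13, 14, 18}
Claimed RHS: A' ∪ B' = {1, 3, 4, 5, 6, 7, 9, 10, 12, 13, 14, 18}
Identity is VALID: LHS = RHS = {1, 3, 4, 5, 6, 7, 9, 10, 12, 13, 14, 18} ✓

Identity is valid. (A ∩ B)' = A' ∪ B' = {1, 3, 4, 5, 6, 7, 9, 10, 12, 13, 14, 18}


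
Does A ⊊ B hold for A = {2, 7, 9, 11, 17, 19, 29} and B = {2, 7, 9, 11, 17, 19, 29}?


A ⊂ B requires: A ⊆ B AND A ≠ B.
A ⊆ B? Yes
A = B? Yes
A = B, so A is not a PROPER subset.

No, A is not a proper subset of B


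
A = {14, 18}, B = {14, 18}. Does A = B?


Two sets are equal iff they have exactly the same elements.
A = {14, 18}
B = {14, 18}
Same elements → A = B

Yes, A = B


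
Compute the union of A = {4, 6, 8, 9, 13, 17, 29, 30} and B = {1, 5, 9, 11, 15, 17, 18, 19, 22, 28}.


A ∪ B = all elements in A or B (or both)
A = {4, 6, 8, 9, 13, 17, 29, 30}
B = {1, 5, 9, 11, 15, 17, 18, 19, 22, 28}
A ∪ B = {1, 4, 5, 6, 8, 9, 11, 13, 15, 17, 18, 19, 22, 28, 29, 30}

A ∪ B = {1, 4, 5, 6, 8, 9, 11, 13, 15, 17, 18, 19, 22, 28, 29, 30}


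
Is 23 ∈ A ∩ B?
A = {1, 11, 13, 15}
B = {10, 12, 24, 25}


A = {1, 11, 13, 15}, B = {10, 12, 24, 25}
A ∩ B = elements in both A and B
A ∩ B = ∅
Checking if 23 ∈ A ∩ B
23 is not in A ∩ B → False

23 ∉ A ∩ B


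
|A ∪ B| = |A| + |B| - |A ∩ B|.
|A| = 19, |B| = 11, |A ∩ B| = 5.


|A ∪ B| = |A| + |B| - |A ∩ B|
= 19 + 11 - 5
= 25

|A ∪ B| = 25


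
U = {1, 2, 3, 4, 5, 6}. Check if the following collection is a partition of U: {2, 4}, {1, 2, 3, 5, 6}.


A partition requires: (1) non-empty parts, (2) pairwise disjoint, (3) union = U
Parts: {2, 4}, {1, 2, 3, 5, 6}
Union of parts: {1, 2, 3, 4, 5, 6}
U = {1, 2, 3, 4, 5, 6}
All non-empty? True
Pairwise disjoint? False
Covers U? True

No, not a valid partition


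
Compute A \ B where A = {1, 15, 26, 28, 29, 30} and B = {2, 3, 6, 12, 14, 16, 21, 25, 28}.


A \ B = elements in A but not in B
A = {1, 15, 26, 28, 29, 30}
B = {2, 3, 6, 12, 14, 16, 21, 25, 28}
Remove from A any elements in B
A \ B = {1, 15, 26, 29, 30}

A \ B = {1, 15, 26, 29, 30}


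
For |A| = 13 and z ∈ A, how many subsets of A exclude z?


Subsets of A avoiding z are subsets of A \ {z}, which has 12 elements.
Count = 2^(n-1) = 2^12
= 4096

Number of subsets avoiding z = 4096


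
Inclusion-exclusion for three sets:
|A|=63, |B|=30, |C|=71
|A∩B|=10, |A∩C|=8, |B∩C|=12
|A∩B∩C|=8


|A∪B∪C| = |A|+|B|+|C| - |A∩B|-|A∩C|-|B∩C| + |A∩B∩C|
= 63+30+71 - 10-8-12 + 8
= 164 - 30 + 8
= 142

|A ∪ B ∪ C| = 142


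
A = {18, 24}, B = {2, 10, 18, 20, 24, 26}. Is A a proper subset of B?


A ⊂ B requires: A ⊆ B AND A ≠ B.
A ⊆ B? Yes
A = B? No
A ⊂ B: Yes (A is a proper subset of B)

Yes, A ⊂ B


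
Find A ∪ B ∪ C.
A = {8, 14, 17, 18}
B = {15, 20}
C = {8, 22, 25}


A ∪ B = {8, 14, 15, 17, 18, 20}
(A ∪ B) ∪ C = {8, 14, 15, 17, 18, 20, 22, 25}

A ∪ B ∪ C = {8, 14, 15, 17, 18, 20, 22, 25}


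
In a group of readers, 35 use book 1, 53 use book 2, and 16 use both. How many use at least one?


|A ∪ B| = |A| + |B| - |A ∩ B|
= 35 + 53 - 16
= 72

|A ∪ B| = 72


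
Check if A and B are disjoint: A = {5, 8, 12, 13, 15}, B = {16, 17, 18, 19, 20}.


Disjoint means A ∩ B = ∅.
A ∩ B = ∅
A ∩ B = ∅, so A and B are disjoint.

Yes, A and B are disjoint


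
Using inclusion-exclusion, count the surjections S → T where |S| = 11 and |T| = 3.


n = |S| = 11, k = |T| = 3. Surjections via inclusion-exclusion:
S(n,k) = Σ(-1)^i × C(k,i) × (k-i)^n, i=0 to k
i=0: (-1)^0×C(3,0)×3^11 = 177147
i=1: (-1)^1×C(3,1)×2^11 = -6144
i=2: (-1)^2×C(3,2)×1^11 = 3
i=3: (-1)^3×C(3,3)×0^11 = 0
Total = 171006

Number of surjections = 171006


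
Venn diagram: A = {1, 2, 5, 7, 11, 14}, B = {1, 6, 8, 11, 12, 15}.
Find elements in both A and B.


A = {1, 2, 5, 7, 11, 14}
B = {1, 6, 8, 11, 12, 15}
Region: in both A and B
Elements: {1, 11}

Elements in both A and B: {1, 11}


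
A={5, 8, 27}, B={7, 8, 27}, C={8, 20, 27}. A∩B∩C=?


A ∩ B = {8, 27}
(A ∩ B) ∩ C = {8, 27}

A ∩ B ∩ C = {8, 27}


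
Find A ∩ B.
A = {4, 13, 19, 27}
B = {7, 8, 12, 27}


A ∩ B = elements in both A and B
A = {4, 13, 19, 27}
B = {7, 8, 12, 27}
A ∩ B = {27}

A ∩ B = {27}


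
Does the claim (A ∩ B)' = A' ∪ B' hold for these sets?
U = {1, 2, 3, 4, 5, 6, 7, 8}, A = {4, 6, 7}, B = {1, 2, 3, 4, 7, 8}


LHS: A ∩ B = {4, 7}
(A ∩ B)' = U \ (A ∩ B) = {1, 2, 3, 5, 6, 8}
A' = {1, 2, 3, 5, 8}, B' = {5, 6}
Claimed RHS: A' ∪ B' = {1, 2, 3, 5, 6, 8}
Identity is VALID: LHS = RHS = {1, 2, 3, 5, 6, 8} ✓

Identity is valid. (A ∩ B)' = A' ∪ B' = {1, 2, 3, 5, 6, 8}


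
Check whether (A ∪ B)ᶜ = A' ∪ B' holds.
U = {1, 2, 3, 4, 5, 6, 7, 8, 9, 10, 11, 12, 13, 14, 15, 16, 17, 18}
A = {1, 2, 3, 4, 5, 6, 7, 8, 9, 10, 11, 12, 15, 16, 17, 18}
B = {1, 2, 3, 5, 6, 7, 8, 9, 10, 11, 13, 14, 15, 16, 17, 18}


LHS: A ∪ B = {1, 2, 3, 4, 5, 6, 7, 8, 9, 10, 11, 12, 13, 14, 15, 16, 17, 18}
(A ∪ B)' = U \ (A ∪ B) = ∅
A' = {13, 14}, B' = {4, 12}
Claimed RHS: A' ∪ B' = {4, 12, 13, 14}
Identity is INVALID: LHS = ∅ but the RHS claimed here equals {4, 12, 13, 14}. The correct form is (A ∪ B)' = A' ∩ B'.

Identity is invalid: (A ∪ B)' = ∅ but A' ∪ B' = {4, 12, 13, 14}. The correct De Morgan law is (A ∪ B)' = A' ∩ B'.


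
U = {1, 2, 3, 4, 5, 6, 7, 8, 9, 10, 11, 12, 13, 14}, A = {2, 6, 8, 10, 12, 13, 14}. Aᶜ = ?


Aᶜ = U \ A = elements in U but not in A
U = {1, 2, 3, 4, 5, 6, 7, 8, 9, 10, 11, 12, 13, 14}
A = {2, 6, 8, 10, 12, 13, 14}
Aᶜ = {1, 3, 4, 5, 7, 9, 11}

Aᶜ = {1, 3, 4, 5, 7, 9, 11}


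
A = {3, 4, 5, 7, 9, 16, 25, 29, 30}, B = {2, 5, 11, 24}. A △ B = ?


A △ B = (A \ B) ∪ (B \ A) = elements in exactly one of A or B
A \ B = {3, 4, 7, 9, 16, 25, 29, 30}
B \ A = {2, 11, 24}
A △ B = {2, 3, 4, 7, 9, 11, 16, 24, 25, 29, 30}

A △ B = {2, 3, 4, 7, 9, 11, 16, 24, 25, 29, 30}


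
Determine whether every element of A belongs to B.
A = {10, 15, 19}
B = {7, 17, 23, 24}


A ⊆ B means every element of A is in B.
Elements in A not in B: {10, 15, 19}
So A ⊄ B.

No, A ⊄ B


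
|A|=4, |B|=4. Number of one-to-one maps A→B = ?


An injection sends each of |A| = 4 inputs to a distinct output in B.
# injections = |B|·(|B|-1)·…·(|B|-|A|+1) = 4! / (4 - 4)!
= 4 × 3 × 2 × 1
= 24

Number of injections = 24


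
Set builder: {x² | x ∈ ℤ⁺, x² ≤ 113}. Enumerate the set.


Checking each candidate:
Condition: positive perfect squares ≤ 113
Result = {1, 4, 9, 16, 25, 36, 49, 64, 81, 100}

{1, 4, 9, 16, 25, 36, 49, 64, 81, 100}


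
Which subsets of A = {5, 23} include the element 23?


A subset of A contains 23 iff the remaining 1 elements form any subset of A \ {23}.
Count: 2^(n-1) = 2^1 = 2
Subsets containing 23: {23}, {5, 23}

Subsets containing 23 (2 total): {23}, {5, 23}
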